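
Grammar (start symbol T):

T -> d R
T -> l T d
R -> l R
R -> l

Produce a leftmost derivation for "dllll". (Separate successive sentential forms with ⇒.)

T ⇒ dR   [T -> d R]
dR ⇒ dlR   [R -> l R]
dlR ⇒ dllR   [R -> l R]
dllR ⇒ dlllR   [R -> l R]
dlllR ⇒ dllll   [R -> l]

T ⇒ dR ⇒ dlR ⇒ dllR ⇒ dlllR ⇒ dllll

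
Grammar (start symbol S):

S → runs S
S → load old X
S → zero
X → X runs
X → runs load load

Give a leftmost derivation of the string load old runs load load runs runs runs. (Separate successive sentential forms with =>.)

S => load old X => load old X runs => load old X runs runs => load old X runs runs runs => load old runs load load runs runs runs

S => load old X   [S → load old X]
load old X => load old X runs   [X → X runs]
load old X runs => load old X runs runs   [X → X runs]
load old X runs runs => load old X runs runs runs   [X → X runs]
load old X runs runs runs => load old runs load load runs runs runs   [X → runs load load]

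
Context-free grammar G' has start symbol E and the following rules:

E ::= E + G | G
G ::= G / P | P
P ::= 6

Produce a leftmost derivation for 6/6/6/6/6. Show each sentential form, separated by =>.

E=>G=>G/P=>G/P/P=>G/P/P/P=>G/P/P/P/P=>P/P/P/P/P=>6/P/P/P/P=>6/6/P/P/P=>6/6/6/P/P=>6/6/6/6/P=>6/6/6/6/6

E => G   [E ::= G]
G => G/P   [G ::= G / P]
G/P => G/P/P   [G ::= G / P]
G/P/P => G/P/P/P   [G ::= G / P]
G/P/P/P => G/P/P/P/P   [G ::= G / P]
G/P/P/P/P => P/P/P/P/P   [G ::= P]
P/P/P/P/P => 6/P/P/P/P   [P ::= 6]
6/P/P/P/P => 6/6/P/P/P   [P ::= 6]
6/6/P/P/P => 6/6/6/P/P   [P ::= 6]
6/6/6/P/P => 6/6/6/6/P   [P ::= 6]
6/6/6/6/P => 6/6/6/6/6   [P ::= 6]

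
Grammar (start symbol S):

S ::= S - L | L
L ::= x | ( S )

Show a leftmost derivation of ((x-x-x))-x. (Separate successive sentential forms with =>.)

S => S-L   [S ::= S - L]
S-L => L-L   [S ::= L]
L-L => (S)-L   [L ::= ( S )]
(S)-L => (L)-L   [S ::= L]
(L)-L => ((S))-L   [L ::= ( S )]
((S))-L => ((S-L))-L   [S ::= S - L]
((S-L))-L => ((S-L-L))-L   [S ::= S - L]
((S-L-L))-L => ((L-L-L))-L   [S ::= L]
((L-L-L))-L => ((x-L-L))-L   [L ::= x]
((x-L-L))-L => ((x-x-L))-L   [L ::= x]
((x-x-L))-L => ((x-x-x))-L   [L ::= x]
((x-x-x))-L => ((x-x-x))-x   [L ::= x]

S => S-L => L-L => (S)-L => (L)-L => ((S))-L => ((S-L))-L => ((S-L-L))-L => ((L-L-L))-L => ((x-L-L))-L => ((x-x-L))-L => ((x-x-x))-L => ((x-x-x))-x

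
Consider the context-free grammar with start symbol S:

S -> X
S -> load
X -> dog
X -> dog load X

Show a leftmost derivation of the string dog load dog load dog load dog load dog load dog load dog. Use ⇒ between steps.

S ⇒ X ⇒ dog load X ⇒ dog load dog load X ⇒ dog load dog load dog load X ⇒ dog load dog load dog load dog load X ⇒ dog load dog load dog load dog load dog load X ⇒ dog load dog load dog load dog load dog load dog load X ⇒ dog load dog load dog load dog load dog load dog load dog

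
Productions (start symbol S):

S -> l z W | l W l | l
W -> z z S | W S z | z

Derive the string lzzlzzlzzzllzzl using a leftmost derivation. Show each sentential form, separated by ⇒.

S ⇒ lWl   [S -> l W l]
lWl ⇒ lWSzl   [W -> W S z]
lWSzl ⇒ lzzSSzl   [W -> z z S]
lzzSSzl ⇒ lzzlzWSzl   [S -> l z W]
lzzlzWSzl ⇒ lzzlzzSzl   [W -> z]
lzzlzzSzl ⇒ lzzlzzlzWzl   [S -> l z W]
lzzlzzlzWzl ⇒ lzzlzzlzWSzzl   [W -> W S z]
lzzlzzlzWSzzl ⇒ lzzlzzlzzzSSzzl   [W -> z z S]
lzzlzzlzzzSSzzl ⇒ lzzlzzlzzzlSzzl   [S -> l]
lzzlzzlzzzlSzzl ⇒ lzzlzzlzzzllzzl   [S -> l]

S ⇒ lWl ⇒ lWSzl ⇒ lzzSSzl ⇒ lzzlzWSzl ⇒ lzzlzzSzl ⇒ lzzlzzlzWzl ⇒ lzzlzzlzWSzzl ⇒ lzzlzzlzzzSSzzl ⇒ lzzlzzlzzzlSzzl ⇒ lzzlzzlzzzllzzl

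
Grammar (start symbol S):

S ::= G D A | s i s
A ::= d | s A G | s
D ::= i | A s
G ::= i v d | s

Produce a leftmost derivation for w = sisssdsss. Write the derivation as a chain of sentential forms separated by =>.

S => GDA => sDA => siA => sisAG => sissAGG => sisssAGGG => sisssdGGG => sisssdsGG => sisssdssG => sisssdsss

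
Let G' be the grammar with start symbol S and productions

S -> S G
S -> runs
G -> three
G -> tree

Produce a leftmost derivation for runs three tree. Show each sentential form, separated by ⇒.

S ⇒ S G ⇒ S G G ⇒ runs G G ⇒ runs three G ⇒ runs three tree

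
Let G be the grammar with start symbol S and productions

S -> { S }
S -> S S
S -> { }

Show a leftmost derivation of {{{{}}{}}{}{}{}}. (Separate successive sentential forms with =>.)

S => {S} => {SS} => {SSS} => {{S}SS} => {{SS}SS} => {{{S}S}SS} => {{{{}}S}SS} => {{{{}}{}}SS} => {{{{}}{}}SSS} => {{{{}}{}}{}SS} => {{{{}}{}}{}{}S} => {{{{}}{}}{}{}{}}

S => {S}   [S -> { S }]
{S} => {SS}   [S -> S S]
{SS} => {SSS}   [S -> S S]
{SSS} => {{S}SS}   [S -> { S }]
{{S}SS} => {{SS}SS}   [S -> S S]
{{SS}SS} => {{{S}S}SS}   [S -> { S }]
{{{S}S}SS} => {{{{}}S}SS}   [S -> { }]
{{{{}}S}SS} => {{{{}}{}}SS}   [S -> { }]
{{{{}}{}}SS} => {{{{}}{}}SSS}   [S -> S S]
{{{{}}{}}SSS} => {{{{}}{}}{}SS}   [S -> { }]
{{{{}}{}}{}SS} => {{{{}}{}}{}{}S}   [S -> { }]
{{{{}}{}}{}{}S} => {{{{}}{}}{}{}{}}   [S -> { }]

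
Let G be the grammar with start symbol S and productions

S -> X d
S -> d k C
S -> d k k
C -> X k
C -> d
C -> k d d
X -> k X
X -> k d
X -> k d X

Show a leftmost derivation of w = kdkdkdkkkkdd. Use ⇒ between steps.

S ⇒ Xd ⇒ kdXd ⇒ kdkdXd ⇒ kdkdkdXd ⇒ kdkdkdkXd ⇒ kdkdkdkkXd ⇒ kdkdkdkkkXd ⇒ kdkdkdkkkkdd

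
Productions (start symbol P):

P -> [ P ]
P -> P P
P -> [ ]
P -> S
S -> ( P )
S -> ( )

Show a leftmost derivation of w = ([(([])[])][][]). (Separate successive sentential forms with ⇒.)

P⇒S⇒(P)⇒(PP)⇒(PPP)⇒([P]PP)⇒([S]PP)⇒([(P)]PP)⇒([(PP)]PP)⇒([(SP)]PP)⇒([((P)P)]PP)⇒([(([])P)]PP)⇒([(([])[])]PP)⇒([(([])[])][]P)⇒([(([])[])][][])

P ⇒ S   [P -> S]
S ⇒ (P)   [S -> ( P )]
(P) ⇒ (PP)   [P -> P P]
(PP) ⇒ (PPP)   [P -> P P]
(PPP) ⇒ ([P]PP)   [P -> [ P ]]
([P]PP) ⇒ ([S]PP)   [P -> S]
([S]PP) ⇒ ([(P)]PP)   [S -> ( P )]
([(P)]PP) ⇒ ([(PP)]PP)   [P -> P P]
([(PP)]PP) ⇒ ([(SP)]PP)   [P -> S]
([(SP)]PP) ⇒ ([((P)P)]PP)   [S -> ( P )]
([((P)P)]PP) ⇒ ([(([])P)]PP)   [P -> [ ]]
([(([])P)]PP) ⇒ ([(([])[])]PP)   [P -> [ ]]
([(([])[])]PP) ⇒ ([(([])[])][]P)   [P -> [ ]]
([(([])[])][]P) ⇒ ([(([])[])][][])   [P -> [ ]]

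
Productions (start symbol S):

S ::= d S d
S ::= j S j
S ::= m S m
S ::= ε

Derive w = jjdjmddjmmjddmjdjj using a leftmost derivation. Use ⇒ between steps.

S⇒jSj⇒jjSjj⇒jjdSdjj⇒jjdjSjdjj⇒jjdjmSmjdjj⇒jjdjmdSdmjdjj⇒jjdjmddSddmjdjj⇒jjdjmddjSjddmjdjj⇒jjdjmddjmSmjddmjdjj⇒jjdjmddjmmjddmjdjj

S ⇒ jSj   [S ::= j S j]
jSj ⇒ jjSjj   [S ::= j S j]
jjSjj ⇒ jjdSdjj   [S ::= d S d]
jjdSdjj ⇒ jjdjSjdjj   [S ::= j S j]
jjdjSjdjj ⇒ jjdjmSmjdjj   [S ::= m S m]
jjdjmSmjdjj ⇒ jjdjmdSdmjdjj   [S ::= d S d]
jjdjmdSdmjdjj ⇒ jjdjmddSddmjdjj   [S ::= d S d]
jjdjmddSddmjdjj ⇒ jjdjmddjSjddmjdjj   [S ::= j S j]
jjdjmddjSjddmjdjj ⇒ jjdjmddjmSmjddmjdjj   [S ::= m S m]
jjdjmddjmSmjddmjdjj ⇒ jjdjmddjmmjddmjdjj   [S ::= ε]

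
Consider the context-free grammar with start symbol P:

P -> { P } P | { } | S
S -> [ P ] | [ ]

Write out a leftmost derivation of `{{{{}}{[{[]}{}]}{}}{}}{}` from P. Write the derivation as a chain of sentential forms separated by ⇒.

P⇒{P}P⇒{{P}P}P⇒{{{P}P}P}P⇒{{{{}}P}P}P⇒{{{{}}{P}P}P}P⇒{{{{}}{S}P}P}P⇒{{{{}}{[P]}P}P}P⇒{{{{}}{[{P}P]}P}P}P⇒{{{{}}{[{S}P]}P}P}P⇒{{{{}}{[{[]}P]}P}P}P⇒{{{{}}{[{[]}{}]}P}P}P⇒{{{{}}{[{[]}{}]}{}}P}P⇒{{{{}}{[{[]}{}]}{}}{}}P⇒{{{{}}{[{[]}{}]}{}}{}}{}

P ⇒ {P}P   [P -> { P } P]
{P}P ⇒ {{P}P}P   [P -> { P } P]
{{P}P}P ⇒ {{{P}P}P}P   [P -> { P } P]
{{{P}P}P}P ⇒ {{{{}}P}P}P   [P -> { }]
{{{{}}P}P}P ⇒ {{{{}}{P}P}P}P   [P -> { P } P]
{{{{}}{P}P}P}P ⇒ {{{{}}{S}P}P}P   [P -> S]
{{{{}}{S}P}P}P ⇒ {{{{}}{[P]}P}P}P   [S -> [ P ]]
{{{{}}{[P]}P}P}P ⇒ {{{{}}{[{P}P]}P}P}P   [P -> { P } P]
{{{{}}{[{P}P]}P}P}P ⇒ {{{{}}{[{S}P]}P}P}P   [P -> S]
{{{{}}{[{S}P]}P}P}P ⇒ {{{{}}{[{[]}P]}P}P}P   [S -> [ ]]
{{{{}}{[{[]}P]}P}P}P ⇒ {{{{}}{[{[]}{}]}P}P}P   [P -> { }]
{{{{}}{[{[]}{}]}P}P}P ⇒ {{{{}}{[{[]}{}]}{}}P}P   [P -> { }]
{{{{}}{[{[]}{}]}{}}P}P ⇒ {{{{}}{[{[]}{}]}{}}{}}P   [P -> { }]
{{{{}}{[{[]}{}]}{}}{}}P ⇒ {{{{}}{[{[]}{}]}{}}{}}{}   [P -> { }]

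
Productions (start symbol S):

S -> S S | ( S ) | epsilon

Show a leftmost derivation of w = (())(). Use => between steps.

S => SS => (S)S => (SS)S => ((S)S)S => (()S)S => (())S => (())(S) => (())()

S => SS   [S -> S S]
SS => (S)S   [S -> ( S )]
(S)S => (SS)S   [S -> S S]
(SS)S => ((S)S)S   [S -> ( S )]
((S)S)S => (()S)S   [S -> epsilon]
(()S)S => (())S   [S -> epsilon]
(())S => (())(S)   [S -> ( S )]
(())(S) => (())()   [S -> epsilon]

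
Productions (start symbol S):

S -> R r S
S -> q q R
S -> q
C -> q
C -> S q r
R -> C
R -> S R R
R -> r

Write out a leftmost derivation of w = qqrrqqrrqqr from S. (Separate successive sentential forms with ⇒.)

S ⇒ qqR ⇒ qqC ⇒ qqSqr ⇒ qqRrSqr ⇒ qqCrSqr ⇒ qqSqrrSqr ⇒ qqRrSqrrSqr ⇒ qqrrSqrrSqr ⇒ qqrrqqrrSqr ⇒ qqrrqqrrqqr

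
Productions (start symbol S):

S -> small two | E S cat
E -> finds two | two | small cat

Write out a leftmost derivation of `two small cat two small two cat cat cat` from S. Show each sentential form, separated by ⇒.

S ⇒ E S cat ⇒ two S cat ⇒ two E S cat cat ⇒ two small cat S cat cat ⇒ two small cat E S cat cat cat ⇒ two small cat two S cat cat cat ⇒ two small cat two small two cat cat cat

S ⇒ E S cat   [S -> E S cat]
E S cat ⇒ two S cat   [E -> two]
two S cat ⇒ two E S cat cat   [S -> E S cat]
two E S cat cat ⇒ two small cat S cat cat   [E -> small cat]
two small cat S cat cat ⇒ two small cat E S cat cat cat   [S -> E S cat]
two small cat E S cat cat cat ⇒ two small cat two S cat cat cat   [E -> two]
two small cat two S cat cat cat ⇒ two small cat two small two cat cat cat   [S -> small two]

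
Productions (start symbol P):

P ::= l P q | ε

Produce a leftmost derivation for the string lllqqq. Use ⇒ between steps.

P ⇒ lPq ⇒ llPqq ⇒ lllPqqq ⇒ lllqqq

P ⇒ lPq   [P ::= l P q]
lPq ⇒ llPqq   [P ::= l P q]
llPqq ⇒ lllPqqq   [P ::= l P q]
lllPqqq ⇒ lllqqq   [P ::= ε]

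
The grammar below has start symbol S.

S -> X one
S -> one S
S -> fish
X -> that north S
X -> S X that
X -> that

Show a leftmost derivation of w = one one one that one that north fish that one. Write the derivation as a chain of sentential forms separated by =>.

S => one S   [S -> one S]
one S => one X one   [S -> X one]
one X one => one S X that one   [X -> S X that]
one S X that one => one one S X that one   [S -> one S]
one one S X that one => one one one S X that one   [S -> one S]
one one one S X that one => one one one X one X that one   [S -> X one]
one one one X one X that one => one one one that one X that one   [X -> that]
one one one that one X that one => one one one that one that north S that one   [X -> that north S]
one one one that one that north S that one => one one one that one that north fish that one   [S -> fish]

S => one S => one X one => one S X that one => one one S X that one => one one one S X that one => one one one X one X that one => one one one that one X that one => one one one that one that north S that one => one one one that one that north fish that one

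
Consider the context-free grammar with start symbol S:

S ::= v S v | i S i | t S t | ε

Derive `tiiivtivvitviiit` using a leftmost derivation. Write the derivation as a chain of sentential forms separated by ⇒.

S ⇒ tSt   [S ::= t S t]
tSt ⇒ tiSit   [S ::= i S i]
tiSit ⇒ tiiSiit   [S ::= i S i]
tiiSiit ⇒ tiiiSiiit   [S ::= i S i]
tiiiSiiit ⇒ tiiivSviiit   [S ::= v S v]
tiiivSviiit ⇒ tiiivtStviiit   [S ::= t S t]
tiiivtStviiit ⇒ tiiivtiSitviiit   [S ::= i S i]
tiiivtiSitviiit ⇒ tiiivtivSvitviiit   [S ::= v S v]
tiiivtivSvitviiit ⇒ tiiivtivvitviiit   [S ::= ε]

S ⇒ tSt ⇒ tiSit ⇒ tiiSiit ⇒ tiiiSiiit ⇒ tiiivSviiit ⇒ tiiivtStviiit ⇒ tiiivtiSitviiit ⇒ tiiivtivSvitviiit ⇒ tiiivtivvitviiit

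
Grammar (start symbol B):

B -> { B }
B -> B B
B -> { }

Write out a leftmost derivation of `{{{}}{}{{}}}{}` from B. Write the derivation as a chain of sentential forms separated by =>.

B => BB   [B -> B B]
BB => {B}B   [B -> { B }]
{B}B => {BB}B   [B -> B B]
{BB}B => {BBB}B   [B -> B B]
{BBB}B => {{B}BB}B   [B -> { B }]
{{B}BB}B => {{{}}BB}B   [B -> { }]
{{{}}BB}B => {{{}}{}B}B   [B -> { }]
{{{}}{}B}B => {{{}}{}{B}}B   [B -> { B }]
{{{}}{}{B}}B => {{{}}{}{{}}}B   [B -> { }]
{{{}}{}{{}}}B => {{{}}{}{{}}}{}   [B -> { }]

B=>BB=>{B}B=>{BB}B=>{BBB}B=>{{B}BB}B=>{{{}}BB}B=>{{{}}{}B}B=>{{{}}{}{B}}B=>{{{}}{}{{}}}B=>{{{}}{}{{}}}{}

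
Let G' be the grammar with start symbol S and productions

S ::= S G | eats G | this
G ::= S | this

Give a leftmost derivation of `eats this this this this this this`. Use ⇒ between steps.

S ⇒ S G   [S ::= S G]
S G ⇒ S G G   [S ::= S G]
S G G ⇒ S G G G   [S ::= S G]
S G G G ⇒ S G G G G   [S ::= S G]
S G G G G ⇒ eats G G G G G   [S ::= eats G]
eats G G G G G ⇒ eats this G G G G   [G ::= this]
eats this G G G G ⇒ eats this S G G G   [G ::= S]
eats this S G G G ⇒ eats this this G G G   [S ::= this]
eats this this G G G ⇒ eats this this S G G   [G ::= S]
eats this this S G G ⇒ eats this this S G G G   [S ::= S G]
eats this this S G G G ⇒ eats this this this G G G   [S ::= this]
eats this this this G G G ⇒ eats this this this this G G   [G ::= this]
eats this this this this G G ⇒ eats this this this this this G   [G ::= this]
eats this this this this this G ⇒ eats this this this this this this   [G ::= this]

S ⇒ S G ⇒ S G G ⇒ S G G G ⇒ S G G G G ⇒ eats G G G G G ⇒ eats this G G G G ⇒ eats this S G G G ⇒ eats this this G G G ⇒ eats this this S G G ⇒ eats this this S G G G ⇒ eats this this this G G G ⇒ eats this this this this G G ⇒ eats this this this this this G ⇒ eats this this this this this this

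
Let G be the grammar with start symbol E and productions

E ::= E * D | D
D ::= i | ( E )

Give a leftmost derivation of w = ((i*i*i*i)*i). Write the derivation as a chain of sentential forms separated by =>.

E=>D=>(E)=>(E*D)=>(D*D)=>((E)*D)=>((E*D)*D)=>((E*D*D)*D)=>((E*D*D*D)*D)=>((D*D*D*D)*D)=>((i*D*D*D)*D)=>((i*i*D*D)*D)=>((i*i*i*D)*D)=>((i*i*i*i)*D)=>((i*i*i*i)*i)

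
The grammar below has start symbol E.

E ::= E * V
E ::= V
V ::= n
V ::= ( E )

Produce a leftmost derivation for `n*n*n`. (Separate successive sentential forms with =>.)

E => E*V   [E ::= E * V]
E*V => E*V*V   [E ::= E * V]
E*V*V => V*V*V   [E ::= V]
V*V*V => n*V*V   [V ::= n]
n*V*V => n*n*V   [V ::= n]
n*n*V => n*n*n   [V ::= n]

E => E*V => E*V*V => V*V*V => n*V*V => n*n*V => n*n*n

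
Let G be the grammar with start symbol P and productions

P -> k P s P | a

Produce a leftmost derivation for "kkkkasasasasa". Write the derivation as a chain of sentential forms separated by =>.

P => kPsP => kkPsPsP => kkkPsPsPsP => kkkkPsPsPsPsP => kkkkasPsPsPsP => kkkkasasPsPsP => kkkkasasasPsP => kkkkasasasasP => kkkkasasasasa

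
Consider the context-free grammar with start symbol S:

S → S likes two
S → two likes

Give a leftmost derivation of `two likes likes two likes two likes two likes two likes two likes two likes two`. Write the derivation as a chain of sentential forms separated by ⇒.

S ⇒ S likes two   [S → S likes two]
S likes two ⇒ S likes two likes two   [S → S likes two]
S likes two likes two ⇒ S likes two likes two likes two   [S → S likes two]
S likes two likes two likes two ⇒ S likes two likes two likes two likes two   [S → S likes two]
S likes two likes two likes two likes two ⇒ S likes two likes two likes two likes two likes two   [S → S likes two]
S likes two likes two likes two likes two likes two ⇒ S likes two likes two likes two likes two likes two likes two   [S → S likes two]
S likes two likes two likes two likes two likes two likes two ⇒ S likes two likes two likes two likes two likes two likes two likes two   [S → S likes two]
S likes two likes two likes two likes two likes two likes two likes two ⇒ two likes likes two likes two likes two likes two likes two likes two likes two   [S → two likes]

S ⇒ S likes two ⇒ S likes two likes two ⇒ S likes two likes two likes two ⇒ S likes two likes two likes two likes two ⇒ S likes two likes two likes two likes two likes two ⇒ S likes two likes two likes two likes two likes two likes two ⇒ S likes two likes two likes two likes two likes two likes two likes two ⇒ two likes likes two likes two likes two likes two likes two likes two likes two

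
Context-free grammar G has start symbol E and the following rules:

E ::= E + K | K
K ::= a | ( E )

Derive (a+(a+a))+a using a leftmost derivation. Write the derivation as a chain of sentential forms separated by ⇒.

E ⇒ E+K ⇒ K+K ⇒ (E)+K ⇒ (E+K)+K ⇒ (K+K)+K ⇒ (a+K)+K ⇒ (a+(E))+K ⇒ (a+(E+K))+K ⇒ (a+(K+K))+K ⇒ (a+(a+K))+K ⇒ (a+(a+a))+K ⇒ (a+(a+a))+a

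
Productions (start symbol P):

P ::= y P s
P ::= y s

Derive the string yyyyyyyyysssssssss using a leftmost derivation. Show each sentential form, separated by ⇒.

P ⇒ yPs ⇒ yyPss ⇒ yyyPsss ⇒ yyyyPssss ⇒ yyyyyPsssss ⇒ yyyyyyPssssss ⇒ yyyyyyyPsssssss ⇒ yyyyyyyyPssssssss ⇒ yyyyyyyyysssssssss

P ⇒ yPs   [P ::= y P s]
yPs ⇒ yyPss   [P ::= y P s]
yyPss ⇒ yyyPsss   [P ::= y P s]
yyyPsss ⇒ yyyyPssss   [P ::= y P s]
yyyyPssss ⇒ yyyyyPsssss   [P ::= y P s]
yyyyyPsssss ⇒ yyyyyyPssssss   [P ::= y P s]
yyyyyyPssssss ⇒ yyyyyyyPsssssss   [P ::= y P s]
yyyyyyyPsssssss ⇒ yyyyyyyyPssssssss   [P ::= y P s]
yyyyyyyyPssssssss ⇒ yyyyyyyyysssssssss   [P ::= y s]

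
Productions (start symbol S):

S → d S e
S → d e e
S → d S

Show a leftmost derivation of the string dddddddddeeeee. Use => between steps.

S => dSe   [S → d S e]
dSe => ddSe   [S → d S]
ddSe => dddSee   [S → d S e]
dddSee => ddddSee   [S → d S]
ddddSee => dddddSee   [S → d S]
dddddSee => ddddddSeee   [S → d S e]
ddddddSeee => dddddddSeee   [S → d S]
dddddddSeee => ddddddddSeee   [S → d S]
ddddddddSeee => dddddddddeeeee   [S → d e e]

S => dSe => ddSe => dddSee => ddddSee => dddddSee => ddddddSeee => dddddddSeee => ddddddddSeee => dddddddddeeeee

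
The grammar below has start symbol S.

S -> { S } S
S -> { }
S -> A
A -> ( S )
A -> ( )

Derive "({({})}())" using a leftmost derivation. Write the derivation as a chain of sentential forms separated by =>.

S=>A=>(S)=>({S}S)=>({A}S)=>({(S)}S)=>({({})}S)=>({({})}A)=>({({})}())

S => A   [S -> A]
A => (S)   [A -> ( S )]
(S) => ({S}S)   [S -> { S } S]
({S}S) => ({A}S)   [S -> A]
({A}S) => ({(S)}S)   [A -> ( S )]
({(S)}S) => ({({})}S)   [S -> { }]
({({})}S) => ({({})}A)   [S -> A]
({({})}A) => ({({})}())   [A -> ( )]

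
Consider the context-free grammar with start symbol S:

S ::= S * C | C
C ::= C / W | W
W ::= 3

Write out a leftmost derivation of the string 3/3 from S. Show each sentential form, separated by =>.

S => C   [S ::= C]
C => C/W   [C ::= C / W]
C/W => W/W   [C ::= W]
W/W => 3/W   [W ::= 3]
3/W => 3/3   [W ::= 3]

S => C => C/W => W/W => 3/W => 3/3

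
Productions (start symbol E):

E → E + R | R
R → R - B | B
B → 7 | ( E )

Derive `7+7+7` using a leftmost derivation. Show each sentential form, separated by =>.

E => E+R => E+R+R => R+R+R => B+R+R => 7+R+R => 7+B+R => 7+7+R => 7+7+B => 7+7+7

E => E+R   [E → E + R]
E+R => E+R+R   [E → E + R]
E+R+R => R+R+R   [E → R]
R+R+R => B+R+R   [R → B]
B+R+R => 7+R+R   [B → 7]
7+R+R => 7+B+R   [R → B]
7+B+R => 7+7+R   [B → 7]
7+7+R => 7+7+B   [R → B]
7+7+B => 7+7+7   [B → 7]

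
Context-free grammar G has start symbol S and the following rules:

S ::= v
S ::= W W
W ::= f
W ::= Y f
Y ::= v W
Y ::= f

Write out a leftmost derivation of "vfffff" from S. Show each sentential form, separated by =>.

S=>WW=>YfW=>vWfW=>vYffW=>vfffW=>vfffYf=>vfffff

S => WW   [S ::= W W]
WW => YfW   [W ::= Y f]
YfW => vWfW   [Y ::= v W]
vWfW => vYffW   [W ::= Y f]
vYffW => vfffW   [Y ::= f]
vfffW => vfffYf   [W ::= Y f]
vfffYf => vfffff   [Y ::= f]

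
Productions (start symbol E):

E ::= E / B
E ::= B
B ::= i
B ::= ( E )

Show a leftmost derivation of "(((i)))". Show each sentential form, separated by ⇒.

E ⇒ B   [E ::= B]
B ⇒ (E)   [B ::= ( E )]
(E) ⇒ (B)   [E ::= B]
(B) ⇒ ((E))   [B ::= ( E )]
((E)) ⇒ ((B))   [E ::= B]
((B)) ⇒ (((E)))   [B ::= ( E )]
(((E))) ⇒ (((B)))   [E ::= B]
(((B))) ⇒ (((i)))   [B ::= i]

E⇒B⇒(E)⇒(B)⇒((E))⇒((B))⇒(((E)))⇒(((B)))⇒(((i)))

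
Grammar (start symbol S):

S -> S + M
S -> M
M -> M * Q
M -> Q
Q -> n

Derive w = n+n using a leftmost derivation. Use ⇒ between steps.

S ⇒ S+M   [S -> S + M]
S+M ⇒ M+M   [S -> M]
M+M ⇒ Q+M   [M -> Q]
Q+M ⇒ n+M   [Q -> n]
n+M ⇒ n+Q   [M -> Q]
n+Q ⇒ n+n   [Q -> n]

S ⇒ S+M ⇒ M+M ⇒ Q+M ⇒ n+M ⇒ n+Q ⇒ n+n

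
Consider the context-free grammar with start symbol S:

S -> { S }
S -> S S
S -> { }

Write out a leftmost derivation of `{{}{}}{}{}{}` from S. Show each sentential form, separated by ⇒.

S ⇒ SS   [S -> S S]
SS ⇒ SSS   [S -> S S]
SSS ⇒ SSSS   [S -> S S]
SSSS ⇒ {S}SSS   [S -> { S }]
{S}SSS ⇒ {SS}SSS   [S -> S S]
{SS}SSS ⇒ {{}S}SSS   [S -> { }]
{{}S}SSS ⇒ {{}{}}SSS   [S -> { }]
{{}{}}SSS ⇒ {{}{}}{}SS   [S -> { }]
{{}{}}{}SS ⇒ {{}{}}{}{}S   [S -> { }]
{{}{}}{}{}S ⇒ {{}{}}{}{}{}   [S -> { }]

S ⇒ SS ⇒ SSS ⇒ SSSS ⇒ {S}SSS ⇒ {SS}SSS ⇒ {{}S}SSS ⇒ {{}{}}SSS ⇒ {{}{}}{}SS ⇒ {{}{}}{}{}S ⇒ {{}{}}{}{}{}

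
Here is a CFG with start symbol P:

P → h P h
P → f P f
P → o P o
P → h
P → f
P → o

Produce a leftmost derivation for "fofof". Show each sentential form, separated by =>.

P => fPf => foPof => fofof

P => fPf   [P → f P f]
fPf => foPof   [P → o P o]
foPof => fofof   [P → f]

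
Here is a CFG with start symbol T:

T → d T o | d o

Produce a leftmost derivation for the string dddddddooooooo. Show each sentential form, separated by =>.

T => dTo   [T → d T o]
dTo => ddToo   [T → d T o]
ddToo => dddTooo   [T → d T o]
dddTooo => ddddToooo   [T → d T o]
ddddToooo => dddddTooooo   [T → d T o]
dddddTooooo => ddddddToooooo   [T → d T o]
ddddddToooooo => dddddddooooooo   [T → d o]

T=>dTo=>ddToo=>dddTooo=>ddddToooo=>dddddTooooo=>ddddddToooooo=>dddddddooooooo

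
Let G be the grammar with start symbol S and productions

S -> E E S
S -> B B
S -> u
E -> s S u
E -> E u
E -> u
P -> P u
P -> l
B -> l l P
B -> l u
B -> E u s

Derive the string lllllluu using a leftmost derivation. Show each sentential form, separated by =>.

S=>BB=>llPB=>lllB=>lllllP=>lllllPu=>lllllPuu=>lllllluu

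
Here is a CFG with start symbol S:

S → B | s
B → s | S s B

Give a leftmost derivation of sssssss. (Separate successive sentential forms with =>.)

S => B => SsB => BsB => SsBsB => ssBsB => ssssB => ssssSsB => ssssBsB => ssssssB => sssssss

S => B   [S → B]
B => SsB   [B → S s B]
SsB => BsB   [S → B]
BsB => SsBsB   [B → S s B]
SsBsB => ssBsB   [S → s]
ssBsB => ssssB   [B → s]
ssssB => ssssSsB   [B → S s B]
ssssSsB => ssssBsB   [S → B]
ssssBsB => ssssssB   [B → s]
ssssssB => sssssss   [B → s]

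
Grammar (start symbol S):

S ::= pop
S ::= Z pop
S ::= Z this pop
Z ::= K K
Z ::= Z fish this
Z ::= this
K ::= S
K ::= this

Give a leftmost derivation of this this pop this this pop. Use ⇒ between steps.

S ⇒ Z this pop ⇒ K K this pop ⇒ S K this pop ⇒ Z this pop K this pop ⇒ this this pop K this pop ⇒ this this pop this this pop

S ⇒ Z this pop   [S ::= Z this pop]
Z this pop ⇒ K K this pop   [Z ::= K K]
K K this pop ⇒ S K this pop   [K ::= S]
S K this pop ⇒ Z this pop K this pop   [S ::= Z this pop]
Z this pop K this pop ⇒ this this pop K this pop   [Z ::= this]
this this pop K this pop ⇒ this this pop this this pop   [K ::= this]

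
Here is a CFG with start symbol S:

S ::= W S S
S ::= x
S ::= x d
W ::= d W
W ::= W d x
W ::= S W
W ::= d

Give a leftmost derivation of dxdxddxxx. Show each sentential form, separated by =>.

S => WSS => WdxSS => SWdxSS => WSSWdxSS => dSSWdxSS => dxdSWdxSS => dxdxWdxSS => dxdxddxSS => dxdxddxxS => dxdxddxxx

S => WSS   [S ::= W S S]
WSS => WdxSS   [W ::= W d x]
WdxSS => SWdxSS   [W ::= S W]
SWdxSS => WSSWdxSS   [S ::= W S S]
WSSWdxSS => dSSWdxSS   [W ::= d]
dSSWdxSS => dxdSWdxSS   [S ::= x d]
dxdSWdxSS => dxdxWdxSS   [S ::= x]
dxdxWdxSS => dxdxddxSS   [W ::= d]
dxdxddxSS => dxdxddxxS   [S ::= x]
dxdxddxxS => dxdxddxxx   [S ::= x]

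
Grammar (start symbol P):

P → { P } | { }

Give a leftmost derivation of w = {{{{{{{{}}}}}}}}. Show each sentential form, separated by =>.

P => {P}   [P → { P }]
{P} => {{P}}   [P → { P }]
{{P}} => {{{P}}}   [P → { P }]
{{{P}}} => {{{{P}}}}   [P → { P }]
{{{{P}}}} => {{{{{P}}}}}   [P → { P }]
{{{{{P}}}}} => {{{{{{P}}}}}}   [P → { P }]
{{{{{{P}}}}}} => {{{{{{{P}}}}}}}   [P → { P }]
{{{{{{{P}}}}}}} => {{{{{{{{}}}}}}}}   [P → { }]

P => {P} => {{P}} => {{{P}}} => {{{{P}}}} => {{{{{P}}}}} => {{{{{{P}}}}}} => {{{{{{{P}}}}}}} => {{{{{{{{}}}}}}}}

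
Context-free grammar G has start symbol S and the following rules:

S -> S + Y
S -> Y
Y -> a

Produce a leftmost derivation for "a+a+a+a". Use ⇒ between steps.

S ⇒ S+Y ⇒ S+Y+Y ⇒ S+Y+Y+Y ⇒ Y+Y+Y+Y ⇒ a+Y+Y+Y ⇒ a+a+Y+Y ⇒ a+a+a+Y ⇒ a+a+a+a

S ⇒ S+Y   [S -> S + Y]
S+Y ⇒ S+Y+Y   [S -> S + Y]
S+Y+Y ⇒ S+Y+Y+Y   [S -> S + Y]
S+Y+Y+Y ⇒ Y+Y+Y+Y   [S -> Y]
Y+Y+Y+Y ⇒ a+Y+Y+Y   [Y -> a]
a+Y+Y+Y ⇒ a+a+Y+Y   [Y -> a]
a+a+Y+Y ⇒ a+a+a+Y   [Y -> a]
a+a+a+Y ⇒ a+a+a+a   [Y -> a]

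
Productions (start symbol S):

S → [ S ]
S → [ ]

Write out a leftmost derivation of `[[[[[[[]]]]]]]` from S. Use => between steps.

S=>[S]=>[[S]]=>[[[S]]]=>[[[[S]]]]=>[[[[[S]]]]]=>[[[[[[S]]]]]]=>[[[[[[[]]]]]]]

S => [S]   [S → [ S ]]
[S] => [[S]]   [S → [ S ]]
[[S]] => [[[S]]]   [S → [ S ]]
[[[S]]] => [[[[S]]]]   [S → [ S ]]
[[[[S]]]] => [[[[[S]]]]]   [S → [ S ]]
[[[[[S]]]]] => [[[[[[S]]]]]]   [S → [ S ]]
[[[[[[S]]]]]] => [[[[[[[]]]]]]]   [S → [ ]]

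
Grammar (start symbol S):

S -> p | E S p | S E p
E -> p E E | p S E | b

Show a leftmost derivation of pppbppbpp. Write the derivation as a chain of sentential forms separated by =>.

S => ESp   [S -> E S p]
ESp => pSESp   [E -> p S E]
pSESp => pESpESp   [S -> E S p]
pESpESp => ppSESpESp   [E -> p S E]
ppSESpESp => pppESpESp   [S -> p]
pppESpESp => pppbSpESp   [E -> b]
pppbSpESp => pppbppESp   [S -> p]
pppbppESp => pppbppbSp   [E -> b]
pppbppbSp => pppbppbpp   [S -> p]

S => ESp => pSESp => pESpESp => ppSESpESp => pppESpESp => pppbSpESp => pppbppESp => pppbppbSp => pppbppbpp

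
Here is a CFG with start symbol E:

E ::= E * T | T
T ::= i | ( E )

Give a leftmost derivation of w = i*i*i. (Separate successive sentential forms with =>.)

E => E*T => E*T*T => T*T*T => i*T*T => i*i*T => i*i*i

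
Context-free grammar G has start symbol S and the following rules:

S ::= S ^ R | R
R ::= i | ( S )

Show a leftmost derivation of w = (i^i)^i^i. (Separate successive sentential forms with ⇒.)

S ⇒ S^R ⇒ S^R^R ⇒ R^R^R ⇒ (S)^R^R ⇒ (S^R)^R^R ⇒ (R^R)^R^R ⇒ (i^R)^R^R ⇒ (i^i)^R^R ⇒ (i^i)^i^R ⇒ (i^i)^i^i

S ⇒ S^R   [S ::= S ^ R]
S^R ⇒ S^R^R   [S ::= S ^ R]
S^R^R ⇒ R^R^R   [S ::= R]
R^R^R ⇒ (S)^R^R   [R ::= ( S )]
(S)^R^R ⇒ (S^R)^R^R   [S ::= S ^ R]
(S^R)^R^R ⇒ (R^R)^R^R   [S ::= R]
(R^R)^R^R ⇒ (i^R)^R^R   [R ::= i]
(i^R)^R^R ⇒ (i^i)^R^R   [R ::= i]
(i^i)^R^R ⇒ (i^i)^i^R   [R ::= i]
(i^i)^i^R ⇒ (i^i)^i^i   [R ::= i]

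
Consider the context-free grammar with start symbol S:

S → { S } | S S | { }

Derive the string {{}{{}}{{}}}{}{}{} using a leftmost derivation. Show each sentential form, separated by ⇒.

S⇒SS⇒SSS⇒{S}SS⇒{SS}SS⇒{{}S}SS⇒{{}SS}SS⇒{{}{S}S}SS⇒{{}{{}}S}SS⇒{{}{{}}{S}}SS⇒{{}{{}}{{}}}SS⇒{{}{{}}{{}}}{}S⇒{{}{{}}{{}}}{}SS⇒{{}{{}}{{}}}{}{}S⇒{{}{{}}{{}}}{}{}{}

S ⇒ SS   [S → S S]
SS ⇒ SSS   [S → S S]
SSS ⇒ {S}SS   [S → { S }]
{S}SS ⇒ {SS}SS   [S → S S]
{SS}SS ⇒ {{}S}SS   [S → { }]
{{}S}SS ⇒ {{}SS}SS   [S → S S]
{{}SS}SS ⇒ {{}{S}S}SS   [S → { S }]
{{}{S}S}SS ⇒ {{}{{}}S}SS   [S → { }]
{{}{{}}S}SS ⇒ {{}{{}}{S}}SS   [S → { S }]
{{}{{}}{S}}SS ⇒ {{}{{}}{{}}}SS   [S → { }]
{{}{{}}{{}}}SS ⇒ {{}{{}}{{}}}{}S   [S → { }]
{{}{{}}{{}}}{}S ⇒ {{}{{}}{{}}}{}SS   [S → S S]
{{}{{}}{{}}}{}SS ⇒ {{}{{}}{{}}}{}{}S   [S → { }]
{{}{{}}{{}}}{}{}S ⇒ {{}{{}}{{}}}{}{}{}   [S → { }]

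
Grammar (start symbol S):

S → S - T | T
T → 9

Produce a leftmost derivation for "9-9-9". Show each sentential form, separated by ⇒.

S⇒S-T⇒S-T-T⇒T-T-T⇒9-T-T⇒9-9-T⇒9-9-9

S ⇒ S-T   [S → S - T]
S-T ⇒ S-T-T   [S → S - T]
S-T-T ⇒ T-T-T   [S → T]
T-T-T ⇒ 9-T-T   [T → 9]
9-T-T ⇒ 9-9-T   [T → 9]
9-9-T ⇒ 9-9-9   [T → 9]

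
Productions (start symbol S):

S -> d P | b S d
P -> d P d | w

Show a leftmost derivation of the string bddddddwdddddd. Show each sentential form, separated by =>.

S => bSd => bdPd => bddPdd => bdddPddd => bddddPdddd => bdddddPddddd => bddddddPdddddd => bddddddwdddddd

S => bSd   [S -> b S d]
bSd => bdPd   [S -> d P]
bdPd => bddPdd   [P -> d P d]
bddPdd => bdddPddd   [P -> d P d]
bdddPddd => bddddPdddd   [P -> d P d]
bddddPdddd => bdddddPddddd   [P -> d P d]
bdddddPddddd => bddddddPdddddd   [P -> d P d]
bddddddPdddddd => bddddddwdddddd   [P -> w]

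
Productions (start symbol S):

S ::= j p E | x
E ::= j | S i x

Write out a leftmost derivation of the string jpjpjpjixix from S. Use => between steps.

S=>jpE=>jpSix=>jpjpEix=>jpjpSixix=>jpjpjpEixix=>jpjpjpjixix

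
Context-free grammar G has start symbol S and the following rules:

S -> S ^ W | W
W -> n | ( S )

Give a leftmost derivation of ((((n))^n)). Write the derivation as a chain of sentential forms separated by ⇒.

S ⇒ W ⇒ (S) ⇒ (W) ⇒ ((S)) ⇒ ((S^W)) ⇒ ((W^W)) ⇒ (((S)^W)) ⇒ (((W)^W)) ⇒ ((((S))^W)) ⇒ ((((W))^W)) ⇒ ((((n))^W)) ⇒ ((((n))^n))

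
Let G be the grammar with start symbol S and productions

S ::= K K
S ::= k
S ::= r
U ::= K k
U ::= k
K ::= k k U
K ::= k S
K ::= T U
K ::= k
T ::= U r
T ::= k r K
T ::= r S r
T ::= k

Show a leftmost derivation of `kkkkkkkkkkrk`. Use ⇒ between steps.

S⇒KK⇒kkUK⇒kkkK⇒kkkTU⇒kkkUrU⇒kkkKkrU⇒kkkkkUkrU⇒kkkkkKkkrU⇒kkkkkkkUkkrU⇒kkkkkkkkkkrU⇒kkkkkkkkkkrk

S ⇒ KK   [S ::= K K]
KK ⇒ kkUK   [K ::= k k U]
kkUK ⇒ kkkK   [U ::= k]
kkkK ⇒ kkkTU   [K ::= T U]
kkkTU ⇒ kkkUrU   [T ::= U r]
kkkUrU ⇒ kkkKkrU   [U ::= K k]
kkkKkrU ⇒ kkkkkUkrU   [K ::= k k U]
kkkkkUkrU ⇒ kkkkkKkkrU   [U ::= K k]
kkkkkKkkrU ⇒ kkkkkkkUkkrU   [K ::= k k U]
kkkkkkkUkkrU ⇒ kkkkkkkkkkrU   [U ::= k]
kkkkkkkkkkrU ⇒ kkkkkkkkkkrk   [U ::= k]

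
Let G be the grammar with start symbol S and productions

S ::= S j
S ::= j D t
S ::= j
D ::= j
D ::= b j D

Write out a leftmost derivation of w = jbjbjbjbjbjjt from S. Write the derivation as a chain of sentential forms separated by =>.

S => jDt => jbjDt => jbjbjDt => jbjbjbjDt => jbjbjbjbjDt => jbjbjbjbjbjDt => jbjbjbjbjbjjt

S => jDt   [S ::= j D t]
jDt => jbjDt   [D ::= b j D]
jbjDt => jbjbjDt   [D ::= b j D]
jbjbjDt => jbjbjbjDt   [D ::= b j D]
jbjbjbjDt => jbjbjbjbjDt   [D ::= b j D]
jbjbjbjbjDt => jbjbjbjbjbjDt   [D ::= b j D]
jbjbjbjbjbjDt => jbjbjbjbjbjjt   [D ::= j]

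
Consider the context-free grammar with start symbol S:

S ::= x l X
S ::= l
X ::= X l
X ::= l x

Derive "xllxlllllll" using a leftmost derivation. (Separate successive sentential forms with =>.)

S=>xlX=>xlXl=>xlXll=>xlXlll=>xlXllll=>xlXlllll=>xlXllllll=>xlXlllllll=>xllxlllllll

S => xlX   [S ::= x l X]
xlX => xlXl   [X ::= X l]
xlXl => xlXll   [X ::= X l]
xlXll => xlXlll   [X ::= X l]
xlXlll => xlXllll   [X ::= X l]
xlXllll => xlXlllll   [X ::= X l]
xlXlllll => xlXllllll   [X ::= X l]
xlXllllll => xlXlllllll   [X ::= X l]
xlXlllllll => xllxlllllll   [X ::= l x]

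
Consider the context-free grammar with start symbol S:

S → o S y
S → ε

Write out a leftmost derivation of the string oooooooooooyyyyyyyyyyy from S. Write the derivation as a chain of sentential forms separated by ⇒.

S ⇒ oSy   [S → o S y]
oSy ⇒ ooSyy   [S → o S y]
ooSyy ⇒ oooSyyy   [S → o S y]
oooSyyy ⇒ ooooSyyyy   [S → o S y]
ooooSyyyy ⇒ oooooSyyyyy   [S → o S y]
oooooSyyyyy ⇒ ooooooSyyyyyy   [S → o S y]
ooooooSyyyyyy ⇒ oooooooSyyyyyyy   [S → o S y]
oooooooSyyyyyyy ⇒ ooooooooSyyyyyyyy   [S → o S y]
ooooooooSyyyyyyyy ⇒ oooooooooSyyyyyyyyy   [S → o S y]
oooooooooSyyyyyyyyy ⇒ ooooooooooSyyyyyyyyyy   [S → o S y]
ooooooooooSyyyyyyyyyy ⇒ oooooooooooSyyyyyyyyyyy   [S → o S y]
oooooooooooSyyyyyyyyyyy ⇒ oooooooooooyyyyyyyyyyy   [S → ε]

S⇒oSy⇒ooSyy⇒oooSyyy⇒ooooSyyyy⇒oooooSyyyyy⇒ooooooSyyyyyy⇒oooooooSyyyyyyy⇒ooooooooSyyyyyyyy⇒oooooooooSyyyyyyyyy⇒ooooooooooSyyyyyyyyyy⇒oooooooooooSyyyyyyyyyyy⇒oooooooooooyyyyyyyyyyy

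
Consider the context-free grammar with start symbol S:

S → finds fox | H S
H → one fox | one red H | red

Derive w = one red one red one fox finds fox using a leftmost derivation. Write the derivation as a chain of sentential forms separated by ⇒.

S ⇒ H S ⇒ one red H S ⇒ one red one red H S ⇒ one red one red one fox S ⇒ one red one red one fox finds fox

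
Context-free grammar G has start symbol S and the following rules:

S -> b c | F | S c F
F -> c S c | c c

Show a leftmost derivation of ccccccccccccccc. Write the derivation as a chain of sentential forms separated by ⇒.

S ⇒ F ⇒ cSc ⇒ cScFc ⇒ cScFcFc ⇒ cFcFcFc ⇒ ccccFcFc ⇒ cccccSccFc ⇒ cccccScFccFc ⇒ cccccFcFccFc ⇒ ccccccccFccFc ⇒ ccccccccccccFc ⇒ ccccccccccccccc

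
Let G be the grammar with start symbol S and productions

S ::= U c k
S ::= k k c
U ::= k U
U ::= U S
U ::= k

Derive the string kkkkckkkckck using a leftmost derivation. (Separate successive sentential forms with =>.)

S=>Uck=>USck=>kUSck=>kUSSck=>kkUSSck=>kkkSSck=>kkkUckSck=>kkkkckSck=>kkkkckUckck=>kkkkckkUckck=>kkkkckkkckck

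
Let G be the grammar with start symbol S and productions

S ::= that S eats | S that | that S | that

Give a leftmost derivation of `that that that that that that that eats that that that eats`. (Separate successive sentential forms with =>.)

S => that S eats => that that S eats => that that S that eats => that that that S that eats => that that that S that that eats => that that that that S that that eats => that that that that that S that that eats => that that that that that S that that that eats => that that that that that that S eats that that that eats => that that that that that that that eats that that that eats

S => that S eats   [S ::= that S eats]
that S eats => that that S eats   [S ::= that S]
that that S eats => that that S that eats   [S ::= S that]
that that S that eats => that that that S that eats   [S ::= that S]
that that that S that eats => that that that S that that eats   [S ::= S that]
that that that S that that eats => that that that that S that that eats   [S ::= that S]
that that that that S that that eats => that that that that that S that that eats   [S ::= that S]
that that that that that S that that eats => that that that that that S that that that eats   [S ::= S that]
that that that that that S that that that eats => that that that that that that S eats that that that eats   [S ::= that S eats]
that that that that that that S eats that that that eats => that that that that that that that eats that that that eats   [S ::= that]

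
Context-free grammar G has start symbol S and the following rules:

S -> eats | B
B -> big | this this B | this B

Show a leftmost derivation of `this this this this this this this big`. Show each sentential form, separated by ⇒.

S ⇒ B ⇒ this B ⇒ this this this B ⇒ this this this this this B ⇒ this this this this this this this B ⇒ this this this this this this this big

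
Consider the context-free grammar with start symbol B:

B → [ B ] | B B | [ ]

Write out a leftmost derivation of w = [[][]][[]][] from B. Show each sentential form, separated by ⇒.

B⇒BB⇒BBB⇒[B]BB⇒[BB]BB⇒[[]B]BB⇒[[][]]BB⇒[[][]][B]B⇒[[][]][[]]B⇒[[][]][[]][]

B ⇒ BB   [B → B B]
BB ⇒ BBB   [B → B B]
BBB ⇒ [B]BB   [B → [ B ]]
[B]BB ⇒ [BB]BB   [B → B B]
[BB]BB ⇒ [[]B]BB   [B → [ ]]
[[]B]BB ⇒ [[][]]BB   [B → [ ]]
[[][]]BB ⇒ [[][]][B]B   [B → [ B ]]
[[][]][B]B ⇒ [[][]][[]]B   [B → [ ]]
[[][]][[]]B ⇒ [[][]][[]][]   [B → [ ]]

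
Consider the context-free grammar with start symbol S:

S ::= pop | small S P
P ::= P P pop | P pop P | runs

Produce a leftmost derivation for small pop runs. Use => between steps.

S => small S P => small pop P => small pop runs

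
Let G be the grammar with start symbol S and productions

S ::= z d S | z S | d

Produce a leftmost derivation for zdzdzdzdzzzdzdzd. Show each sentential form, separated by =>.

S => zdS => zdzdS => zdzdzdS => zdzdzdzdS => zdzdzdzdzS => zdzdzdzdzzS => zdzdzdzdzzzdS => zdzdzdzdzzzdzdS => zdzdzdzdzzzdzdzS => zdzdzdzdzzzdzdzd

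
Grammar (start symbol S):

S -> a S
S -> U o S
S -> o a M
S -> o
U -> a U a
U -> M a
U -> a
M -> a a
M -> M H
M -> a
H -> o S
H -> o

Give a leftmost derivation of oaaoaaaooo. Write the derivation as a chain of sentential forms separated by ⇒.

S ⇒ oaM ⇒ oaMH ⇒ oaMHH ⇒ oaaHH ⇒ oaaoSH ⇒ oaaoUoSH ⇒ oaaoaUaoSH ⇒ oaaoaaaoSH ⇒ oaaoaaaooH ⇒ oaaoaaaooo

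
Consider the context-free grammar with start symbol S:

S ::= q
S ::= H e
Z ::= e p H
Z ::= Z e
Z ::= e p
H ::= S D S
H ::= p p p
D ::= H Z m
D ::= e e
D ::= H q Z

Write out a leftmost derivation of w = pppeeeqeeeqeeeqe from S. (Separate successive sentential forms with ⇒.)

S ⇒ He ⇒ SDSe ⇒ HeDSe ⇒ SDSeDSe ⇒ HeDSeDSe ⇒ SDSeDSeDSe ⇒ HeDSeDSeDSe ⇒ pppeDSeDSeDSe ⇒ pppeeeSeDSeDSe ⇒ pppeeeqeDSeDSe ⇒ pppeeeqeeeSeDSe ⇒ pppeeeqeeeqeDSe ⇒ pppeeeqeeeqeeeSe ⇒ pppeeeqeeeqeeeqe

S ⇒ He   [S ::= H e]
He ⇒ SDSe   [H ::= S D S]
SDSe ⇒ HeDSe   [S ::= H e]
HeDSe ⇒ SDSeDSe   [H ::= S D S]
SDSeDSe ⇒ HeDSeDSe   [S ::= H e]
HeDSeDSe ⇒ SDSeDSeDSe   [H ::= S D S]
SDSeDSeDSe ⇒ HeDSeDSeDSe   [S ::= H e]
HeDSeDSeDSe ⇒ pppeDSeDSeDSe   [H ::= p p p]
pppeDSeDSeDSe ⇒ pppeeeSeDSeDSe   [D ::= e e]
pppeeeSeDSeDSe ⇒ pppeeeqeDSeDSe   [S ::= q]
pppeeeqeDSeDSe ⇒ pppeeeqeeeSeDSe   [D ::= e e]
pppeeeqeeeSeDSe ⇒ pppeeeqeeeqeDSe   [S ::= q]
pppeeeqeeeqeDSe ⇒ pppeeeqeeeqeeeSe   [D ::= e e]
pppeeeqeeeqeeeSe ⇒ pppeeeqeeeqeeeqe   [S ::= q]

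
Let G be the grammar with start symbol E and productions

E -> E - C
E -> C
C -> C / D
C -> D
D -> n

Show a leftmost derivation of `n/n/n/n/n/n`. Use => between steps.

E=>C=>C/D=>C/D/D=>C/D/D/D=>C/D/D/D/D=>C/D/D/D/D/D=>D/D/D/D/D/D=>n/D/D/D/D/D=>n/n/D/D/D/D=>n/n/n/D/D/D=>n/n/n/n/D/D=>n/n/n/n/n/D=>n/n/n/n/n/n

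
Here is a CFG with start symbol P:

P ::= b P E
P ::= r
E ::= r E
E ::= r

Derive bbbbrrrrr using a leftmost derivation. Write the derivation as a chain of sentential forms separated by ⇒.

P ⇒ bPE ⇒ bbPEE ⇒ bbbPEEE ⇒ bbbbPEEEE ⇒ bbbbrEEEE ⇒ bbbbrrEEE ⇒ bbbbrrrEE ⇒ bbbbrrrrE ⇒ bbbbrrrrr

P ⇒ bPE   [P ::= b P E]
bPE ⇒ bbPEE   [P ::= b P E]
bbPEE ⇒ bbbPEEE   [P ::= b P E]
bbbPEEE ⇒ bbbbPEEEE   [P ::= b P E]
bbbbPEEEE ⇒ bbbbrEEEE   [P ::= r]
bbbbrEEEE ⇒ bbbbrrEEE   [E ::= r]
bbbbrrEEE ⇒ bbbbrrrEE   [E ::= r]
bbbbrrrEE ⇒ bbbbrrrrE   [E ::= r]
bbbbrrrrE ⇒ bbbbrrrrr   [E ::= r]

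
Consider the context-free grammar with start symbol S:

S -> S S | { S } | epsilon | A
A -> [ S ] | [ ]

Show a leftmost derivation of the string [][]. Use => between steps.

S => SS   [S -> S S]
SS => AS   [S -> A]
AS => [S]S   [A -> [ S ]]
[S]S => []S   [S -> epsilon]
[]S => []SS   [S -> S S]
[]SS => []SSS   [S -> S S]
[]SSS => []ASS   [S -> A]
[]ASS => [][]SS   [A -> [ ]]
[][]SS => [][]S   [S -> epsilon]
[][]S => [][]   [S -> epsilon]

S=>SS=>AS=>[S]S=>[]S=>[]SS=>[]SSS=>[]ASS=>[][]SS=>[][]S=>[][]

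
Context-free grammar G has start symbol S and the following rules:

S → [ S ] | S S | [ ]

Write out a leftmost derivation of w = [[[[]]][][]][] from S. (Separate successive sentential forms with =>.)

S => SS => [S]S => [SS]S => [SSS]S => [[S]SS]S => [[[S]]SS]S => [[[[]]]SS]S => [[[[]]][]S]S => [[[[]]][][]]S => [[[[]]][][]][]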